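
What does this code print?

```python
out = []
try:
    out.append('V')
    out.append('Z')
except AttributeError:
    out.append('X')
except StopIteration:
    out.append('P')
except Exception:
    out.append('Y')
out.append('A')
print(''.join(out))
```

Execution trace: 'V' (try body) → 'Z' (try body, no exception) → 'A' (after the try/except). Output: VZA

Answer: VZA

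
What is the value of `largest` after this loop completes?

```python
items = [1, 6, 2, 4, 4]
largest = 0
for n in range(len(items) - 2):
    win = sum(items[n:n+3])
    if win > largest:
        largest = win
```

Max sum of 3-element window in [1, 6, 2, 4, 4]
`largest` takes the values: 0 → 9 → 12

Answer: 12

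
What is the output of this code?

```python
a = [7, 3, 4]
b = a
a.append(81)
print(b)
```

Key concept: basic list aliasing.
Step by step:
`a = [7, 3, 4]` → a = [7, 3, 4]
`b = a` → b = [7, 3, 4] (same object as a)
`a.append(81)` → a = [7, 3, 4, 81] (same object as b); b = [7, 3, 4, 81] (same object as a)
`print(b)` → prints [7, 3, 4, 81]

Answer: [7, 3, 4, 81]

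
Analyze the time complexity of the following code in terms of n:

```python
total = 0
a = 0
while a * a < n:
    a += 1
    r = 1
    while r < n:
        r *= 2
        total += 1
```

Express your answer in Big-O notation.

Each loop level contributes: √n × log n. Multiplying the contributions gives O(√n log n).

Answer: O(√n log n)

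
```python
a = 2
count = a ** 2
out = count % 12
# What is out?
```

Trace:
`a = 2` → a = 2
`count = a ** 2` → count = 4
`out = count % 12` → out = 4
So out = 4

Answer: 4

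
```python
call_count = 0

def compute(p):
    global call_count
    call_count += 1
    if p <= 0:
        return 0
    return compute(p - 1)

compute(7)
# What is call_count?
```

Linear recursion stepping by 1: 8 calls from p=7 down to ≤0.

Answer: 8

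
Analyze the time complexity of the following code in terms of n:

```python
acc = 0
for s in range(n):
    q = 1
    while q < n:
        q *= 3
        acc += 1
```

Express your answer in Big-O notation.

Each loop level contributes: n × log n. Multiplying the contributions gives O(n log n).

Answer: O(n log n)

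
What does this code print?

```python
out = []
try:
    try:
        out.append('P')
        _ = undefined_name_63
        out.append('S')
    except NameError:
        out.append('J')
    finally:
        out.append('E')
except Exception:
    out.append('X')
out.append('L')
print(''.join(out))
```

Execution trace: 'P' (inner try body) → 'J' (inner except NameError) → 'E' (inner finally) → 'L' (after the try/except). Output: PJEL

Answer: PJEL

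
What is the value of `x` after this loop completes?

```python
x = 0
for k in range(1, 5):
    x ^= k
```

XOR of 1 to 4
`x` takes the values: 0 → 1 → 3 → 0 → 4

Answer: 4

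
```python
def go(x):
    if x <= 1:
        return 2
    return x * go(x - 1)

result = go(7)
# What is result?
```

go(7) = 7 * 6 * 5 * 4 * 3 * 2 * 2 = 10080

Answer: 10080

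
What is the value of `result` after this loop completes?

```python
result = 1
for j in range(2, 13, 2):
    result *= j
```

Product of even numbers 2 to 12
`result` takes the values: 1 → 2 → 8 → 48 → 384 → 3840 → 46080

Answer: 46080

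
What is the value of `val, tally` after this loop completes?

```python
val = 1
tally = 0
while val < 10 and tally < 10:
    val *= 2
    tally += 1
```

Double until >= 10 or 10 iterations
`val, tally` takes the values: (1, 0) → (2, 0) → (2, 1) → (4, 1) → (4, 2) → (8, 2) → (8, 3) → (16, 3) → (16, 4)

Answer: 16, 4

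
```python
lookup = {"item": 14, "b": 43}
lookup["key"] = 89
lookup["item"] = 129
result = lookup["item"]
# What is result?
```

Trace:
`lookup = {"item": 14, "b": 43}` → lookup = {'item': 14, 'b': 43}
`lookup["key"] = 89` → lookup = {'item': 14, 'b': 43, 'key': 89}
`lookup["item"] = 129` → lookup = {'item': 129, 'b': 43, 'key': 89}
`result = lookup["item"]` → result = 129
So result = 129

Answer: 129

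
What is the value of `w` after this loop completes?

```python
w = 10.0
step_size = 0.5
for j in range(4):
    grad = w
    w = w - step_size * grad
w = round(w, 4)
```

Gradient descent: w = 10.0 * (1 - 0.5)^4
`w` takes the values: 10.0 → 5.0 → 2.5 → 1.25 → 0.625

Answer: 0.625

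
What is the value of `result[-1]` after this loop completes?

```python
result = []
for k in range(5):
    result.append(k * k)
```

Last element of squares 0 to 4
`result` takes the values: [] → [0] → [0, 1] → [0, 1, 4] → [0, 1, 4, 9] → [0, 1, 4, 9, 16]
So `result[-1]` = 16

Answer: 16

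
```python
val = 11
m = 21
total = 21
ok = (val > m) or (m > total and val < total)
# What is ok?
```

Trace:
`val = 11` → val = 11
`m = 21` → m = 21
`total = 21` → total = 21
`ok = (val > m) or (m > total and val < total)` → ok = False
So ok = False

Answer: False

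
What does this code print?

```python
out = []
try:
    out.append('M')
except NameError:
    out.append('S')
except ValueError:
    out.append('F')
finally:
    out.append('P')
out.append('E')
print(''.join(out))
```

Execution trace: 'M' (try body, no exception) → 'P' (finally) → 'E' (after the try/except). Output: MPE

Answer: MPE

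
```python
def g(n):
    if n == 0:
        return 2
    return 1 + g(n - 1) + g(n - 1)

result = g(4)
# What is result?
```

g(n) = 1 + 2·g(n-1), g(0)=2. Closed form: (2+1)·2^4 - 1 = 47.

Answer: 47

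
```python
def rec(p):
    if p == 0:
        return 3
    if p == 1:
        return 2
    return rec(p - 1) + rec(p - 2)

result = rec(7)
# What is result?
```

Build up from base cases: rec(0)=3, rec(1)=2, rec(2)=5, rec(3)=7, rec(4)=12, rec(5)=19, rec(6)=31, ..., rec(7)=50

Answer: 50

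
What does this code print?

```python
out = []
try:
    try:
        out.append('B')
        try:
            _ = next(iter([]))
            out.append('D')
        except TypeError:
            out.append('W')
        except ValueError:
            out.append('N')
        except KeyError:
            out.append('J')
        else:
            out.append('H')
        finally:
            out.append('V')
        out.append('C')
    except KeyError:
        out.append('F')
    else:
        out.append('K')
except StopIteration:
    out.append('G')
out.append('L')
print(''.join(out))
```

Execution trace: 'B' (try body) → 'V' (inner finally) → 'G' (outer except StopIteration) → 'L' (after the try/except). Output: BVGL

Answer: BVGL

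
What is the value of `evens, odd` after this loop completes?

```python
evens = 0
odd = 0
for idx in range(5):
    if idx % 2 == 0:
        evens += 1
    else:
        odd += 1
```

Count evens and odds in range(5)
`evens, odd` takes the values: (0, 0) → (1, 0) → (1, 1) → (2, 1) → (2, 2) → (3, 2)

Answer: 3, 2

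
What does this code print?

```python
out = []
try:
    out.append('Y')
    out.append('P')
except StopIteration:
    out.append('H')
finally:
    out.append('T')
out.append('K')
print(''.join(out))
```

Execution trace: 'Y' (try body) → 'P' (try body, no exception) → 'T' (finally) → 'K' (after the try/except). Output: YPTK

Answer: YPTK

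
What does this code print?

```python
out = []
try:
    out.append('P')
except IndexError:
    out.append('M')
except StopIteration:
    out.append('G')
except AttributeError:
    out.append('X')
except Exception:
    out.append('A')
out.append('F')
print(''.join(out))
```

Execution trace: 'P' (try body, no exception) → 'F' (after the try/except). Output: PF

Answer: PF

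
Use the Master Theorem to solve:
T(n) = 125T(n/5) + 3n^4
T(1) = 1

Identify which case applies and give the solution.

a=125, b=5, f(n)=3n^4. log_5(125) = 3. Since c=4 > 3 and the regularity condition holds (125(n/5)^4 = (125/5^4)n^4 with 125/5^4 < 1), Case 3 applies: T(n) = Θ(f(n)) = O(n^4).

Answer: O(n^4) - Case 3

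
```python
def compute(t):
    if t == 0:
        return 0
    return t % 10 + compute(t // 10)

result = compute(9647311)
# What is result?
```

Sum of digits of 9647311: 1 + 1 + 3 + 7 + 4 + 6 + 9 = 31

Answer: 31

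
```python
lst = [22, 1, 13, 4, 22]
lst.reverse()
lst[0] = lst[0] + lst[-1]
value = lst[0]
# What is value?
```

Trace:
`lst = [22, 1, 13, 4, 22]` → lst = [22, 1, 13, 4, 22]
`lst.reverse()` → lst = [22, 4, 13, 1, 22]
`lst[0] = lst[0] + lst[-1]` → lst = [44, 4, 13, 1, 22]
`value = lst[0]` → value = 44
So value = 44

Answer: 44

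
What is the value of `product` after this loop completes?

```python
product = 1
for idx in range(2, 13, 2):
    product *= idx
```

Product of even numbers 2 to 12
`product` takes the values: 1 → 2 → 8 → 48 → 384 → 3840 → 46080

Answer: 46080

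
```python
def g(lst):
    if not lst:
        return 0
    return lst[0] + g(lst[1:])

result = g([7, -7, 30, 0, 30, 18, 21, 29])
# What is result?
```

7 + (-7) + 30 + 0 + 30 + 18 + 21 + 29 + 0 = 128

Answer: 128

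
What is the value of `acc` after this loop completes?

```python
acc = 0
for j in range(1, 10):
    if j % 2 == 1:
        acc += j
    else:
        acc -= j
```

Add odd, subtract even
`acc` takes the values: 0 → 1 → -1 → 2 → -2 → 3 → -3 → 4 → -4 → 5

Answer: 5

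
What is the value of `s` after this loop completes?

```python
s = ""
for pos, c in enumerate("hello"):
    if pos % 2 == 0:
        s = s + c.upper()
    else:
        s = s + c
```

Uppercase even positions in 'hello'
`s` takes the values: "" → "H" → "He" → "HeL" → "HeLl" → "HeLlO"

Answer: "HeLlO"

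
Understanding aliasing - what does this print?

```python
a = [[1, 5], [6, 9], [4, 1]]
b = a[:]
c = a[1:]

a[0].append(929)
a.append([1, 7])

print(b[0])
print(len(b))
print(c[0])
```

Key concept: slice with nested mutation.
Step by step:
`a = [[1, 5], [6, 9], [4, 1]]` → a = [[1, 5], [6, 9], [4, 1]]
`b = a[:]` → b = [[1, 5], [6, 9], [4, 1]]
`c = a[1:]` → c = [[6, 9], [4, 1]]
`a[0].append(929)` → a = [[1, 5, 929], [6, 9], [4, 1]]; b = [[1, 5, 929], [6, 9], [4, 1]]
`a.append([1, 7])` → a = [[1, 5, 929], [6, 9], [4, 1], [1, 7]]
`print(b[0])` → prints [1, 5, 929]
`print(len(b))` → prints 3
`print(c[0])` → prints [6, 9]

Answer:
[1, 5, 929]
3
[6, 9]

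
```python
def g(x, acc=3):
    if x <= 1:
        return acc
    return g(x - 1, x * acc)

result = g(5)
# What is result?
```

Accumulator trace (n, acc): (5, 3) -> (4, 15) -> (3, 60) -> (2, 180) -> (1, 360) -> return 360

Answer: 360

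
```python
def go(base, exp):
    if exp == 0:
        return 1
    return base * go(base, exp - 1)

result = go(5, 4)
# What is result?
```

go(5, 4) = 5 * 5 * 5 * 5 = 625

Answer: 625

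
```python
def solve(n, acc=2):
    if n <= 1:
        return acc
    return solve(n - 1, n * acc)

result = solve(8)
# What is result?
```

Accumulator trace (n, acc): (8, 2) -> (7, 16) -> (6, 112) -> (5, 672) -> (4, 3360) -> (3, 13440) -> (2, 40320) -> (1, 80640) -> return 80640

Answer: 80640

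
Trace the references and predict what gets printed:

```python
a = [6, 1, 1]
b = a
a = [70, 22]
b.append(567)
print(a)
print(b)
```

Key concept: rebinding vs mutation: a is rebound to a new list, b still points at the original.
Step by step:
`a = [6, 1, 1]` → a = [6, 1, 1]
`b = a` → b = [6, 1, 1] (same object as a)
`a = [70, 22]` → a = [70, 22]
`b.append(567)` → b = [6, 1, 1, 567]
`print(a)` → prints [70, 22]
`print(b)` → prints [6, 1, 1, 567]

Answer:
[70, 22]
[6, 1, 1, 567]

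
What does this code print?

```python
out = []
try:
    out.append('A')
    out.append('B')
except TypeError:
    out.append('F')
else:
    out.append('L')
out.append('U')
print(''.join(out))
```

Execution trace: 'A' (try body) → 'B' (try body, no exception) → 'L' (else) → 'U' (after the try/except). Output: ABLU

Answer: ABLU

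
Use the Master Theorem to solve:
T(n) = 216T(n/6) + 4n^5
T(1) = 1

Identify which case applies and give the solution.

a=216, b=6, f(n)=4n^5. log_6(216) = 3. Since c=5 > 3 and the regularity condition holds (216(n/6)^5 = (216/6^5)n^5 with 216/6^5 < 1), Case 3 applies: T(n) = Θ(f(n)) = O(n^5).

Answer: O(n^5) - Case 3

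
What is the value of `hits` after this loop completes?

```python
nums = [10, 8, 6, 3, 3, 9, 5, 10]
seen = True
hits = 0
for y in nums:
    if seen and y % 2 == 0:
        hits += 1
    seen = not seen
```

Count even values at even positions
`hits` takes the values: 0 → 1 → 2

Answer: 2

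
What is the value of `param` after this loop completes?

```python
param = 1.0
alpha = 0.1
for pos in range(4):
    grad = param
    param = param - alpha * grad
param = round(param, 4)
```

Gradient descent: w = 1.0 * (1 - 0.1)^4
`param` takes the values: 1.0 → 0.9 → 0.81 → 0.729 → 0.6561

Answer: 0.6561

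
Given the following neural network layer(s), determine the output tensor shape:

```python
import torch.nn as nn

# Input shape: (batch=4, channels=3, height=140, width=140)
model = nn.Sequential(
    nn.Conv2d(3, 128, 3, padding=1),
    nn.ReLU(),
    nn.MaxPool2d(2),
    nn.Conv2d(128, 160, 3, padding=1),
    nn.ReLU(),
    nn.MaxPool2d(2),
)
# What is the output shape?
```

Input: (4, 3, 140, 140) -> after first Conv2d: (4, 128, 140, 140) -> after first MaxPool2d: (4, 128, 70, 70) -> after second Conv2d: (4, 160, 70, 70) -> Output: (4, 160, 35, 35)

Answer: (4, 160, 35, 35)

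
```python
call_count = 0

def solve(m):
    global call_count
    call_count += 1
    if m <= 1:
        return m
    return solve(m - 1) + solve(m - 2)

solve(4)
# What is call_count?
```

Calls(m) = 1 + Calls(m-1) + Calls(m-2); Calls(0)=Calls(1)=1. For m=4 this gives 9.

Answer: 9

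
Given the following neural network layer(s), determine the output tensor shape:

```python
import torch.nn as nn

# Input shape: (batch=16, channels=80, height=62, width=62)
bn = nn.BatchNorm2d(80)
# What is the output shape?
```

Input: (16, 80, 62, 62) -> Output: (16, 80, 62, 62)

Answer: (16, 80, 62, 62)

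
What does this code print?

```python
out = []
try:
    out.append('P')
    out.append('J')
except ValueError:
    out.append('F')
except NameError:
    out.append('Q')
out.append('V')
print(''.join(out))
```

Execution trace: 'P' (try body) → 'J' (try body, no exception) → 'V' (after the try/except). Output: PJV

Answer: PJV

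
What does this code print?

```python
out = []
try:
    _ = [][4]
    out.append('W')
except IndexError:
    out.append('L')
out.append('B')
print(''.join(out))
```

Execution trace: 'L' (except IndexError) → 'B' (after the try/except). Output: LB

Answer: LB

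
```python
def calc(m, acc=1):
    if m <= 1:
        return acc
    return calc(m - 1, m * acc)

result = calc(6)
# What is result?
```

Accumulator trace (n, acc): (6, 1) -> (5, 6) -> (4, 30) -> (3, 120) -> (2, 360) -> (1, 720) -> return 720

Answer: 720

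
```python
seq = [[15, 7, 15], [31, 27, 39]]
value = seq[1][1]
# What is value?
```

Trace:
`seq = [[15, 7, 15], [31, 27, 39]]` → seq = [[15, 7, 15], [31, 27, 39]]
`value = seq[1][1]` → value = 27
So value = 27

Answer: 27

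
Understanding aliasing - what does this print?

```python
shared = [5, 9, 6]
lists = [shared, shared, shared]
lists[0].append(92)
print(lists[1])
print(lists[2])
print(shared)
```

Key concept: list of same reference.
Step by step:
`shared = [5, 9, 6]` → shared = [5, 9, 6]
`lists = [shared, shared, shared]` → lists = [[5, 9, 6], [5, 9, 6], [5, 9, 6]]
`lists[0].append(92)` → shared = [5, 9, 6, 92]; lists = [[5, 9, 6, 92], [5, 9, 6, 92], [5, 9, 6, 92]]
`print(lists[1])` → prints [5, 9, 6, 92]
`print(lists[2])` → prints [5, 9, 6, 92]
`print(shared)` → prints [5, 9, 6, 92]

Answer:
[5, 9, 6, 92]
[5, 9, 6, 92]
[5, 9, 6, 92]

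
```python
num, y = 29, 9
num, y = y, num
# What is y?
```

Trace:
`num, y = 29, 9` → num = 29; y = 9
`num, y = y, num` → num = 9; y = 29
So y = 29

Answer: 29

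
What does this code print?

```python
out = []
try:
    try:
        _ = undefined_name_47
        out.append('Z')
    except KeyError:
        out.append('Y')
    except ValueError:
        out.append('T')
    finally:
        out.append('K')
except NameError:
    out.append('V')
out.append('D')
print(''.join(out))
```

Execution trace: 'K' (finally) → 'V' (outer except NameError) → 'D' (after the try/except). Output: KVD

Answer: KVD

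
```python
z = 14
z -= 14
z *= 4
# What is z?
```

Trace:
`z = 14` → z = 14
`z -= 14` → z = 0
`z *= 4` → z = 0
So z = 0

Answer: 0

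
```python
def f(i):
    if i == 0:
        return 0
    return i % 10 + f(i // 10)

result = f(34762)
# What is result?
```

Sum of digits of 34762: 2 + 6 + 7 + 4 + 3 = 22

Answer: 22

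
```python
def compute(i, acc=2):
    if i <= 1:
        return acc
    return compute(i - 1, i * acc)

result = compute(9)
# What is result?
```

Accumulator trace (n, acc): (9, 2) -> (8, 18) -> (7, 144) -> (6, 1008) -> (5, 6048) -> (4, 30240) -> (3, 120960) -> (2, 362880) -> (1, 725760) -> return 725760

Answer: 725760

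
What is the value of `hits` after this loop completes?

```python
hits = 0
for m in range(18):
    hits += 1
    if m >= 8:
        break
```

Loop breaks when m reaches 8, hits is 9
`hits` takes the values: 0 → 1 → 2 → 3 → 4 → 5 → 6 → 7 → 8 → 9

Answer: 9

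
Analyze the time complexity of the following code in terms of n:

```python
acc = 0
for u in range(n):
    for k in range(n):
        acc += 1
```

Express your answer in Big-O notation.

Each loop level contributes: n × n. Multiplying the contributions gives O(n^2).

Answer: O(n^2)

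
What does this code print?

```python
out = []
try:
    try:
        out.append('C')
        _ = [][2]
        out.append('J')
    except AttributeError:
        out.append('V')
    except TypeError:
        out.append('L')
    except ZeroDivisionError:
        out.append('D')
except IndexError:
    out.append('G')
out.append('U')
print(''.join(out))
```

Execution trace: 'C' (try body) → 'G' (outer except IndexError) → 'U' (after the try/except). Output: CGU

Answer: CGU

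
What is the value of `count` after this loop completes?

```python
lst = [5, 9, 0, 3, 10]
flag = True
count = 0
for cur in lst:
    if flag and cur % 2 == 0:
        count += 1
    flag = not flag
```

Count even values at even positions
`count` takes the values: 0 → 1 → 2

Answer: 2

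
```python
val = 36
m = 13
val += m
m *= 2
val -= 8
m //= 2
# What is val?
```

Trace:
`val = 36` → val = 36
`m = 13` → m = 13
`val += m` → val = 49
`m *= 2` → m = 26
`val -= 8` → val = 41
`m //= 2` → m = 13
So val = 41

Answer: 41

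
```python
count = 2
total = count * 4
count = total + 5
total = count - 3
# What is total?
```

Trace:
`count = 2` → count = 2
`total = count * 4` → total = 8
`count = total + 5` → count = 13
`total = count - 3` → total = 10
So total = 10

Answer: 10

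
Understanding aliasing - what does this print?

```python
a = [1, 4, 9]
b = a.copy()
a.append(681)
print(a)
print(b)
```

Key concept: list.copy() creates independent copy.
Step by step:
`a = [1, 4, 9]` → a = [1, 4, 9]
`b = a.copy()` → b = [1, 4, 9]
`a.append(681)` → a = [1, 4, 9, 681]
`print(a)` → prints [1, 4, 9, 681]
`print(b)` → prints [1, 4, 9]

Answer:
[1, 4, 9, 681]
[1, 4, 9]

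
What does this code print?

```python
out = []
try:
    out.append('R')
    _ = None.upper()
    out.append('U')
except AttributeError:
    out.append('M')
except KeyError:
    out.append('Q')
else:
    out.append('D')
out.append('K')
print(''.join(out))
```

Execution trace: 'R' (try body) → 'M' (except AttributeError) → 'K' (after the try/except). Output: RMK

Answer: RMK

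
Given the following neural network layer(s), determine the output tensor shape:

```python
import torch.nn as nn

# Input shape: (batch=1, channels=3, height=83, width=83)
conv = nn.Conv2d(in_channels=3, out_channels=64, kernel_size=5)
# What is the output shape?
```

Input: (1, 3, 83, 83) -> Output: (1, 64, 79, 79)

Answer: (1, 64, 79, 79)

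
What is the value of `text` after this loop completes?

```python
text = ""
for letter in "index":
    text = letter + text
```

Reverse 'index'
`text` takes the values: "" → "i" → "ni" → "dni" → "edni" → "xedni"

Answer: "xedni"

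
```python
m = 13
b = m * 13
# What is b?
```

Trace:
`m = 13` → m = 13
`b = m * 13` → b = 169
So b = 169

Answer: 169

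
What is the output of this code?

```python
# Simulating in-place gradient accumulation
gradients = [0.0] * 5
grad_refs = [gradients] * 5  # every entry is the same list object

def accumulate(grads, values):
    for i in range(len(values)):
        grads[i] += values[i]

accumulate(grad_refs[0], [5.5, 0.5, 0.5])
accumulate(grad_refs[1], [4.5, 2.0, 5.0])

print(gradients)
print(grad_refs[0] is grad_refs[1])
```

Key concept: gradient accumulation aliasing.
Step by step:
`gradients = [0.0] * 5` → gradients = [0.0, 0.0, 0.0, 0.0, 0.0]
`grad_refs = [gradients] * 5` → grad_refs = [[0.0, 0.0, 0.0, 0.0, 0.0], [0.0, 0.0, 0.0, 0.0, 0.0], [0.0, 0.0, 0.0, 0.0, 0.0], [0.0, 0.0, 0.0, 0.0, 0.0], [0.0, 0.0, 0.0, 0.0, 0.0]]
`accumulate(grad_refs[0], [5.5, 0.5, 0.5])` → gradients = [5.5, 0.5, 0.5, 0.0, 0.0]; grad_refs = [[5.5, 0.5, 0.5, 0.0, 0.0], [5.5, 0.5, 0.5, 0.0, 0.0], [5.5, 0.5, 0.5, 0.0, 0.0], [5.5, 0.5, 0.5, 0.0, 0.0], [5.5, 0.5, 0.5, 0.0, 0.0]]
`accumulate(grad_refs[1], [4.5, 2.0, 5.0])` → gradients = [10.0, 2.5, 5.5, 0.0, 0.0]; grad_refs = [[10.0, 2.5, 5.5, 0.0, 0.0], [10.0, 2.5, 5.5, 0.0, 0.0], [10.0, 2.5, 5.5, 0.0, 0.0], [10.0, 2.5, 5.5, 0.0, 0.0], [10.0, 2.5, 5.5, 0.0, 0.0]]
`print(gradients)` → prints [10.0, 2.5, 5.5, 0.0, 0.0]
`print(grad_refs[0] is grad_refs[1])` → prints True

Answer:
[10.0, 2.5, 5.5, 0.0, 0.0]
True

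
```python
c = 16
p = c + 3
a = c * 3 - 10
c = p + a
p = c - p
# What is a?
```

Trace:
`c = 16` → c = 16
`p = c + 3` → p = 19
`a = c * 3 - 10` → a = 38
`c = p + a` → c = 57
`p = c - p` → p = 38
So a = 38

Answer: 38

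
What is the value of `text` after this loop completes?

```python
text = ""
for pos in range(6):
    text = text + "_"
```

Repeat '_' 6 times
`text` takes the values: "" → "_" → "__" → "___" → "____" → "_____" → "______"

Answer: "______"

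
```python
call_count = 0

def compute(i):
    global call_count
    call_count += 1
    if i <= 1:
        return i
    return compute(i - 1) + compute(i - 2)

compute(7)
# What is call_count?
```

Calls(i) = 1 + Calls(i-1) + Calls(i-2); Calls(0)=Calls(1)=1. For i=7 this gives 41.

Answer: 41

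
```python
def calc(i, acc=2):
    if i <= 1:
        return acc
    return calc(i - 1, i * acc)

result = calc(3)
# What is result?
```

Accumulator trace (n, acc): (3, 2) -> (2, 6) -> (1, 12) -> return 12

Answer: 12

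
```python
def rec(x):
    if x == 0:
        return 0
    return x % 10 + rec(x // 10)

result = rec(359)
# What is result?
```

Sum of digits of 359: 9 + 5 + 3 = 17

Answer: 17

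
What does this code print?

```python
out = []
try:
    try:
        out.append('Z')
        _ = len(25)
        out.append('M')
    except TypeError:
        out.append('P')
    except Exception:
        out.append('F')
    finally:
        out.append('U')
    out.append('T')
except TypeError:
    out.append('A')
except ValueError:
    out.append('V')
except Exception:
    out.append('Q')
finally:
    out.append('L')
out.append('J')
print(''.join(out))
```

Execution trace: 'Z' (inner try body) → 'P' (inner except TypeError) → 'U' (inner finally) → 'T' (try body, no exception) → 'L' (finally) → 'J' (after the try/except). Output: ZPUTLJ

Answer: ZPUTLJ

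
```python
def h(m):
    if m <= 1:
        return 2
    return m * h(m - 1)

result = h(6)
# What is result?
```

h(6) = 6 * 5 * 4 * 3 * 2 * 2 = 1440

Answer: 1440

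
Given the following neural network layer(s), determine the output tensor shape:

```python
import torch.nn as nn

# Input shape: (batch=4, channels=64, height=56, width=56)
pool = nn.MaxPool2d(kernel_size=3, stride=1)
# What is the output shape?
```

Input: (4, 64, 56, 56) -> Output: (4, 64, 54, 54)

Answer: (4, 64, 54, 54)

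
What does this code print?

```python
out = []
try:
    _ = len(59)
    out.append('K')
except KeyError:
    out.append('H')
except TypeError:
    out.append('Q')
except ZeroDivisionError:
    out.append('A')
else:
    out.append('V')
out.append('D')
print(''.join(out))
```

Execution trace: 'Q' (except TypeError) → 'D' (after the try/except). Output: QD

Answer: QD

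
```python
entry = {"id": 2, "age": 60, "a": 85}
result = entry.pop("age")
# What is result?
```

Trace:
`entry = {"id": 2, "age": 60, "a": 85}` → entry = {'id': 2, 'age': 60, 'a': 85}
`result = entry.pop("age")` → entry = {'id': 2, 'a': 85}; result = 60
So result = 60

Answer: 60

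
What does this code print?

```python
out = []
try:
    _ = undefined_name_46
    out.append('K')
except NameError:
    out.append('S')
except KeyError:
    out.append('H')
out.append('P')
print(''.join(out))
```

Execution trace: 'S' (except NameError) → 'P' (after the try/except). Output: SP

Answer: SP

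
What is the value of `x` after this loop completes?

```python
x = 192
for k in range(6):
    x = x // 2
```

Halve 6 times: 192 // 2^6 = 3
`x` takes the values: 192 → 96 → 48 → 24 → 12 → 6 → 3

Answer: 3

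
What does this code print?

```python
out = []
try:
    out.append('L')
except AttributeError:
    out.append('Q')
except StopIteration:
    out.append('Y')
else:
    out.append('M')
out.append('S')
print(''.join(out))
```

Execution trace: 'L' (try body, no exception) → 'M' (else) → 'S' (after the try/except). Output: LMS

Answer: LMS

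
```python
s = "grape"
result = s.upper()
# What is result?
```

Trace:
`s = "grape"` → s = 'grape'
`result = s.upper()` → result = 'GRAPE'
So result = 'GRAPE'

Answer: 'GRAPE'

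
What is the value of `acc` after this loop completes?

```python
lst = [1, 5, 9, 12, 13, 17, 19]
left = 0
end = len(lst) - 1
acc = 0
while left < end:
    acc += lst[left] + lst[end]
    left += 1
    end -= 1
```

Sum of pairs from ends
`acc` takes the values: 0 → 20 → 42 → 64

Answer: 64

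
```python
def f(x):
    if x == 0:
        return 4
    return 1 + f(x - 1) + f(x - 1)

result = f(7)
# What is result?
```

f(x) = 1 + 2·f(x-1), f(0)=4. Closed form: (4+1)·2^7 - 1 = 639.

Answer: 639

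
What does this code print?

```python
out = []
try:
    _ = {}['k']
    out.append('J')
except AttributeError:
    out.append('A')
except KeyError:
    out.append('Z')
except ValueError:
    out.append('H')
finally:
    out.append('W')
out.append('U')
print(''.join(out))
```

Execution trace: 'Z' (except KeyError) → 'W' (finally) → 'U' (after the try/except). Output: ZWU

Answer: ZWU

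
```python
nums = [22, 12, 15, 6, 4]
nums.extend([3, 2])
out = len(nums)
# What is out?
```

Trace:
`nums = [22, 12, 15, 6, 4]` → nums = [22, 12, 15, 6, 4]
`nums.extend([3, 2])` → nums = [22, 12, 15, 6, 4, 3, 2]
`out = len(nums)` → out = 7
So out = 7

Answer: 7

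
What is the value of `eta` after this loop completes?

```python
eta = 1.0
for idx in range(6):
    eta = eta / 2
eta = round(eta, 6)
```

Halving LR 6 times: 1 / 2^6
`eta` takes the values: 1.0 → 0.5 → 0.25 → 0.125 → 0.0625 → 0.03125 → 0.015625

Answer: 0.015625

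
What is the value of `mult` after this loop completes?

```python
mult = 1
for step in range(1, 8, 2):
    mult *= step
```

Product of 1, 3, 5, ... up to 7
`mult` takes the values: 1 → 3 → 15 → 105

Answer: 105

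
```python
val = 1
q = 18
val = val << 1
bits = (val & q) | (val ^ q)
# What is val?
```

Trace:
`val = 1` → val = 1
`q = 18` → q = 18
`val = val << 1` → val = 2
`bits = (val & q) | (val ^ q)` → bits = 18
So val = 2

Answer: 2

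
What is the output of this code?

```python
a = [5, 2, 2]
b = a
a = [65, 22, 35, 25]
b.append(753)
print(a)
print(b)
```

Key concept: rebinding vs mutation: a is rebound to a new list, b still points at the original.
Step by step:
`a = [5, 2, 2]` → a = [5, 2, 2]
`b = a` → b = [5, 2, 2] (same object as a)
`a = [65, 22, 35, 25]` → a = [65, 22, 35, 25]
`b.append(753)` → b = [5, 2, 2, 753]
`print(a)` → prints [65, 22, 35, 25]
`print(b)` → prints [5, 2, 2, 753]

Answer:
[65, 22, 35, 25]
[5, 2, 2, 753]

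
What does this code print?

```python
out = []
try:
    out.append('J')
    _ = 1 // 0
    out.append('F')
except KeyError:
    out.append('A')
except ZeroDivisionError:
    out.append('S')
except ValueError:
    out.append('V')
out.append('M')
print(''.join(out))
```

Execution trace: 'J' (try body) → 'S' (except ZeroDivisionError) → 'M' (after the try/except). Output: JSM

Answer: JSM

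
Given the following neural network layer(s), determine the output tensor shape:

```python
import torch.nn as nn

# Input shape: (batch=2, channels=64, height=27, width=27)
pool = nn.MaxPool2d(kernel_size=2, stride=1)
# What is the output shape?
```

Input: (2, 64, 27, 27) -> Output: (2, 64, 26, 26)

Answer: (2, 64, 26, 26)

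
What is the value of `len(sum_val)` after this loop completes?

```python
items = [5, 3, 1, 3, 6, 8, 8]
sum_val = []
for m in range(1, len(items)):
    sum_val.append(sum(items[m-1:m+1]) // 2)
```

Number of 2-element averages
`sum_val` takes the values: [] → [4] → [4, 2] → [4, 2, 2] → [4, 2, 2, 4] → [4, 2, 2, 4, 7] → [4, 2, 2, 4, 7, 8]
So `len(sum_val)` = 6

Answer: 6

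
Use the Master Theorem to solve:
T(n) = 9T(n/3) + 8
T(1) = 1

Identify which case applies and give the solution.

a=9, b=3, f(n)=8. log_3(9) = 2. Since c=0 < 2, Case 1 applies: T(n) = Θ(n^log_b(a)) = O(n^2).

Answer: O(n^2) - Case 1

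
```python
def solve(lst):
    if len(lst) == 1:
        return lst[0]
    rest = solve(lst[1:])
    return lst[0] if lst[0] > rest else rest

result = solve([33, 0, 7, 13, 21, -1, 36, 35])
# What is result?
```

Recursive max over [33, 0, 7, 13, 21, -1, 36, 35] = 36

Answer: 36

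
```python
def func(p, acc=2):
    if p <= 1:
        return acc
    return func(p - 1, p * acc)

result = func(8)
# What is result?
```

Accumulator trace (n, acc): (8, 2) -> (7, 16) -> (6, 112) -> (5, 672) -> (4, 3360) -> (3, 13440) -> (2, 40320) -> (1, 80640) -> return 80640

Answer: 80640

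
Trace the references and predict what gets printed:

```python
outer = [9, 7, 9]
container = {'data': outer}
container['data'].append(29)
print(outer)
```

Key concept: dict holds reference to list.
Step by step:
`outer = [9, 7, 9]` → outer = [9, 7, 9]
`container = {'data': outer}` → container = {'data': [9, 7, 9]}
`container['data'].append(29)` → outer = [9, 7, 9, 29]; container = {'data': [9, 7, 9, 29]}
`print(outer)` → prints [9, 7, 9, 29]

Answer: [9, 7, 9, 29]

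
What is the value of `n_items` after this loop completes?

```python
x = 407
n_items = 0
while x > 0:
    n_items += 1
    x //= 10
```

Count digits by repeated division by 10
`n_items` takes the values: 0 → 1 → 2 → 3

Answer: 3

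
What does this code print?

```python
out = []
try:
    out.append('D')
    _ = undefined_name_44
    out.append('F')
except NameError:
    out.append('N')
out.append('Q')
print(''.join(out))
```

Execution trace: 'D' (try body) → 'N' (except NameError) → 'Q' (after the try/except). Output: DNQ

Answer: DNQ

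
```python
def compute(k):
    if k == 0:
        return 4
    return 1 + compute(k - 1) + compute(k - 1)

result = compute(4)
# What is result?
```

compute(k) = 1 + 2·compute(k-1), compute(0)=4. Closed form: (4+1)·2^4 - 1 = 79.

Answer: 79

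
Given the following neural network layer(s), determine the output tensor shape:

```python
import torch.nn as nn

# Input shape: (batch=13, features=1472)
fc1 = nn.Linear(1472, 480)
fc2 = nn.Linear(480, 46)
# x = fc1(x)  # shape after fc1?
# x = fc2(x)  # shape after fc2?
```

Input: (13, 1472) -> after fc1: (13, 480) -> Output: (13, 46)

Answer: (13, 46)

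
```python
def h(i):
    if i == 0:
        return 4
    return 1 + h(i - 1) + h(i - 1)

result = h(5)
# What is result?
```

h(i) = 1 + 2·h(i-1), h(0)=4. Closed form: (4+1)·2^5 - 1 = 159.

Answer: 159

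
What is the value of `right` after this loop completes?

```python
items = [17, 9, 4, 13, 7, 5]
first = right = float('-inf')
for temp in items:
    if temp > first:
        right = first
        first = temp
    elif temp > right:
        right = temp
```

Second largest (with repeats) in [17, 9, 4, 13, 7, 5]
`right` takes the values: -inf → 9 → 13

Answer: 13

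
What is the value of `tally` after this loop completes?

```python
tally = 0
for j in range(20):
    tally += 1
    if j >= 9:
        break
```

Loop breaks when j reaches 9, tally is 10
`tally` takes the values: 0 → 1 → 2 → 3 → 4 → 5 → 6 → 7 → 8 → 9 → 10

Answer: 10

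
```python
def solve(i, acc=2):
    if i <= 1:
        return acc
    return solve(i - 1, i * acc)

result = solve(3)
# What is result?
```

Accumulator trace (n, acc): (3, 2) -> (2, 6) -> (1, 12) -> return 12

Answer: 12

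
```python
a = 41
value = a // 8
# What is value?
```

Trace:
`a = 41` → a = 41
`value = a // 8` → value = 5
So value = 5

Answer: 5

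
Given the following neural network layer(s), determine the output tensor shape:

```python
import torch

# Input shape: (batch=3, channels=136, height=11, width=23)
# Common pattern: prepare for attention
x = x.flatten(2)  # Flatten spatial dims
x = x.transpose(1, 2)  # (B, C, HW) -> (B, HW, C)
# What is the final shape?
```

Input: (3, 136, 11, 23) -> after flatten(2): (3, 136, 253) -> Output: (3, 253, 136)

Answer: (3, 253, 136)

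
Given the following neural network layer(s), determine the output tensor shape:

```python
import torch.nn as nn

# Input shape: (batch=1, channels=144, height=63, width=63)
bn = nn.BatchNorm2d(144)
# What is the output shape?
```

Input: (1, 144, 63, 63) -> Output: (1, 144, 63, 63)

Answer: (1, 144, 63, 63)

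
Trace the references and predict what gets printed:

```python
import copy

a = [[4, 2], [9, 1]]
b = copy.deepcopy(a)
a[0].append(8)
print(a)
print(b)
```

Key concept: deep copy is fully independent.
Step by step:
`a = [[4, 2], [9, 1]]` → a = [[4, 2], [9, 1]]
`b = copy.deepcopy(a)` → b = [[4, 2], [9, 1]]
`a[0].append(8)` → a = [[4, 2, 8], [9, 1]]
`print(a)` → prints [[4, 2, 8], [9, 1]]
`print(b)` → prints [[4, 2], [9, 1]]

Answer:
[[4, 2, 8], [9, 1]]
[[4, 2], [9, 1]]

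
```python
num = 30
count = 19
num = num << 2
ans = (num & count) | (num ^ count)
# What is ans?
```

Trace:
`num = 30` → num = 30
`count = 19` → count = 19
`num = num << 2` → num = 120
`ans = (num & count) | (num ^ count)` → ans = 123
So ans = 123

Answer: 123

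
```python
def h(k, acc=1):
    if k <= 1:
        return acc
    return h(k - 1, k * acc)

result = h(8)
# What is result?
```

Accumulator trace (n, acc): (8, 1) -> (7, 8) -> (6, 56) -> (5, 336) -> (4, 1680) -> (3, 6720) -> (2, 20160) -> (1, 40320) -> return 40320

Answer: 40320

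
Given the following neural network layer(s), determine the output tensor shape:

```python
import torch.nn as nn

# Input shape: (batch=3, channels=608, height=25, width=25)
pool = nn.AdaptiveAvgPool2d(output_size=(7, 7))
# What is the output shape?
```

Input: (3, 608, 25, 25) -> Output: (3, 608, 7, 7)

Answer: (3, 608, 7, 7)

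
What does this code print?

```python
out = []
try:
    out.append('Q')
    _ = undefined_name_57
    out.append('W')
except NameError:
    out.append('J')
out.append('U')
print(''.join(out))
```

Execution trace: 'Q' (try body) → 'J' (except NameError) → 'U' (after the try/except). Output: QJU

Answer: QJU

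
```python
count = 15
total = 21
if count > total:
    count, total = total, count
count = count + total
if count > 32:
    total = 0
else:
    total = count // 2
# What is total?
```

Trace:
`count = 15` → count = 15
`total = 21` → total = 21
`if count > total: ...` → count > total is False → no variable changes
`count = count + total` → count = 36
`if count > 32: ...` → count > 32 is True → total = 0
So total = 0

Answer: 0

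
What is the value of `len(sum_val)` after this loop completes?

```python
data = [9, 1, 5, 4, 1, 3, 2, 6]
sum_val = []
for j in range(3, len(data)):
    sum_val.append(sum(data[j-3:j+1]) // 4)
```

Number of 4-element averages
`sum_val` takes the values: [] → [4] → [4, 2] → [4, 2, 3] → [4, 2, 3, 2] → [4, 2, 3, 2, 3]
So `len(sum_val)` = 5

Answer: 5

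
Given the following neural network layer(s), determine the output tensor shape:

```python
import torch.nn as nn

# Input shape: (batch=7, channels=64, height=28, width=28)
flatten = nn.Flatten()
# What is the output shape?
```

Input: (7, 64, 28, 28) -> Output: (7, 50176)

Answer: (7, 50176)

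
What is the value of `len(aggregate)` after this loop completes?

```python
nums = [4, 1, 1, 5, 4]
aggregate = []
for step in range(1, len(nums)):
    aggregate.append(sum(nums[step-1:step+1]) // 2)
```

Number of 2-element averages
`aggregate` takes the values: [] → [2] → [2, 1] → [2, 1, 3] → [2, 1, 3, 4]
So `len(aggregate)` = 4

Answer: 4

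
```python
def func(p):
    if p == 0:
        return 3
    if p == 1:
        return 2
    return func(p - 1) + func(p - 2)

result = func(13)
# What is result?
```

Build up from base cases: func(0)=3, func(1)=2, func(2)=5, func(3)=7, func(4)=12, func(5)=19, func(6)=31, ..., func(13)=898

Answer: 898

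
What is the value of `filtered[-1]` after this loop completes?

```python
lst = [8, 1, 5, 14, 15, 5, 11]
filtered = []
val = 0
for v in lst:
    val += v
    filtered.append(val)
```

Cumulative sum ends at 59
`filtered` takes the values: [] → [8] → [8, 9] → [8, 9, 14] → [8, 9, 14, 28] → [8, 9, 14, 28, 43] → [8, 9, 14, 28, 43, 48] → [8, 9, 14, 28, 43, 48, 59]
So `filtered[-1]` = 59

Answer: 59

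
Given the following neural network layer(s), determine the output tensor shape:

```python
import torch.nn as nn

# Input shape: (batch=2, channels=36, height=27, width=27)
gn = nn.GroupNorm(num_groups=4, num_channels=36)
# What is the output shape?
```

Input: (2, 36, 27, 27) -> Output: (2, 36, 27, 27)

Answer: (2, 36, 27, 27)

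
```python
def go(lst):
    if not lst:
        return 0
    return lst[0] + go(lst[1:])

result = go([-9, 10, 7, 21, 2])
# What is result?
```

(-9) + 10 + 7 + 21 + 2 + 0 = 31

Answer: 31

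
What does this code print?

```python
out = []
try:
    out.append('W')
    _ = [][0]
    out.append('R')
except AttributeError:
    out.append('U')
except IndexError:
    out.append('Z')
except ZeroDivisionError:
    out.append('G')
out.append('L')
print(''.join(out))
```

Execution trace: 'W' (try body) → 'Z' (except IndexError) → 'L' (after the try/except). Output: WZL

Answer: WZL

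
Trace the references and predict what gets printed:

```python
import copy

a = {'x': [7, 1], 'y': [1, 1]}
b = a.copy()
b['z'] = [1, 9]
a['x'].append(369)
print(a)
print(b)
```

Key concept: shallow copy of dict with mutable values.
Step by step:
`a = {'x': [7, 1], 'y': [1, 1]}` → a = {'x': [7, 1], 'y': [1, 1]}
`b = a.copy()` → b = {'x': [7, 1], 'y': [1, 1]}
`b['z'] = [1, 9]` → b = {'x': [7, 1], 'y': [1, 1], 'z': [1, 9]}
`a['x'].append(369)` → a = {'x': [7, 1, 369], 'y': [1, 1]}; b = {'x': [7, 1, 369], 'y': [1, 1], 'z': [1, 9]}
`print(a)` → prints {'x': [7, 1, 369], 'y': [1, 1]}
`print(b)` → prints {'x': [7, 1, 369], 'y': [1, 1], 'z': [1, 9]}

Answer:
{'x': [7, 1, 369], 'y': [1, 1]}
{'x': [7, 1, 369], 'y': [1, 1], 'z': [1, 9]}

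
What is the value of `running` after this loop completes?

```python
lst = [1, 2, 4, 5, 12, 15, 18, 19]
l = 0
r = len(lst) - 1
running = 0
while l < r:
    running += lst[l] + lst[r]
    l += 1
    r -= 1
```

Sum of pairs from ends
`running` takes the values: 0 → 20 → 40 → 59 → 76

Answer: 76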